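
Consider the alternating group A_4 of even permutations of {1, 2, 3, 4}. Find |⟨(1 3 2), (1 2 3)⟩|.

|⟨(1 3 2)⟩| = 3 and |⟨(1 2 3)⟩| = 3, so |H| is a multiple of lcm(3, 3) = 3 and divides |G| = 12.
Closing under the operation: H = {e, (1 2 3), (1 3 2)}, so |H| = 3.

3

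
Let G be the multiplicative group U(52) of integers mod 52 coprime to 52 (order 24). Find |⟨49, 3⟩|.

|⟨49⟩| = 6 and |⟨3⟩| = 6, so |H| is a multiple of lcm(6, 6) = 6 and divides |G| = 24.
Closing under the operation: H = {1, 3, 9, 17, 23, 25, 27, 29, 35, 43, 49, 51}, so |H| = 12.

12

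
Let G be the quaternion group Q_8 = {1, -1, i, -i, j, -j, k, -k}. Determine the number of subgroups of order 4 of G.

3

|G| = 8 and 4 | 8, so subgroups of order 4 are possible by Lagrange.
The subgroups of order 4 are: {1, -1, i, -i}; {1, -1, j, -j}; {1, -1, k, -k}.
So G has 3 subgroups of order 4.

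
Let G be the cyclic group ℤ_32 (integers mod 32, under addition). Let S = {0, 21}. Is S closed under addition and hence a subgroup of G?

No

21 ∈ S but its inverse 11 ∉ S, so S is not a subgroup.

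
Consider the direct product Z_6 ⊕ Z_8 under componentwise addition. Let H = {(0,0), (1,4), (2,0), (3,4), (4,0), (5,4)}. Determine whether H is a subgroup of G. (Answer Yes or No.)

|H| = 6 divides |G| = 48, consistent with Lagrange.
H contains the identity, every element's inverse is in H, and H is closed under +: it is a subgroup.
In fact H = ⟨(5,4)⟩.

Yes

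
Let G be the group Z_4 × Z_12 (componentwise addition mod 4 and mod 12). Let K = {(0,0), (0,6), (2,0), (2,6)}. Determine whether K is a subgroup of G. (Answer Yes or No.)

|K| = 4 divides |G| = 48, consistent with Lagrange.
K contains the identity, every element's inverse is in K, and K is closed under +: it is a subgroup.

Yes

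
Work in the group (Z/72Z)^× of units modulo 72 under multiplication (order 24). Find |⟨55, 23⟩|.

12

|⟨55⟩| = 2 and |⟨23⟩| = 6, so |H| is a multiple of lcm(2, 6) = 6 and divides |G| = 24.
Closing under the operation: H = {1, 7, 17, 23, 25, 31, 41, 47, 49, 55, 65, 71}, so |H| = 12.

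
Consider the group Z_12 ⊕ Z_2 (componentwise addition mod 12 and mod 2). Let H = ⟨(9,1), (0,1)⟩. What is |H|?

|⟨(9,1)⟩| = 4 and |⟨(0,1)⟩| = 2, so |H| is a multiple of lcm(4, 2) = 4 and divides |G| = 24.
Closing under the operation: H = {(0,0), (0,1), (3,0), (3,1), (6,0), (6,1), (9,0), (9,1)}, so |H| = 8.

8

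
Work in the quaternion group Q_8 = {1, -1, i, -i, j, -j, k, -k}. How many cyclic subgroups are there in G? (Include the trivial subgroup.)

5

A cyclic subgroup of order d is generated by each of its φ(d) elements of order d, so the cyclic subgroups of order d number (#elements of order d)/φ(d).
Cyclic subgroups by order — order 1: 1; order 2: 1; order 4: 3.
Total: 5.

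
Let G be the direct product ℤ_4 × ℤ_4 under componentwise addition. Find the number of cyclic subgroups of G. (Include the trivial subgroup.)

10

Each element a generates a cyclic subgroup ⟨a⟩; distinct elements may generate the same one (a cyclic group of order d has φ(d) generators).
Cyclic subgroups by order — order 1: 1; order 2: 3; order 4: 6.
Total: 10.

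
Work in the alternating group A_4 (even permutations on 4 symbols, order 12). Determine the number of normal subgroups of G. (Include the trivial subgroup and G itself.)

3

G has 10 subgroups. Checking conjugation-invariance by order — order 1: 1/1 normal; order 2: 0/3 normal; order 3: 0/4 normal; order 4: 1/1 normal; order 12: 1/1 normal.
Total normal subgroups: 3.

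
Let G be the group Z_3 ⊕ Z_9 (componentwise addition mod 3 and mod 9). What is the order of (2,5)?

9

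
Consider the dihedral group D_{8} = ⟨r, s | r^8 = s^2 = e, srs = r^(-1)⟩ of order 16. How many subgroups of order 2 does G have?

|G| = 16 and 2 | 16, so subgroups of order 2 are possible by Lagrange.
The subgroups of order 2 are: {e, r^2s}; {e, r^3s}; {e, r^4}; {e, r^4s}; … (9 in all).
So G has 9 subgroups of order 2.

9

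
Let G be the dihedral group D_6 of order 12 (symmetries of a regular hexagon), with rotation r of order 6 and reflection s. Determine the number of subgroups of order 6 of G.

3

|G| = 12 and 6 | 12, so subgroups of order 6 are possible by Lagrange.
The subgroups of order 6 are: {e, r, r^2, r^3, r^4, r^5}; {e, r^2, r^4, s, r^2s, r^4s}; {e, r^2, r^4, rs, r^3s, r^5s}.
So G has 3 subgroups of order 6.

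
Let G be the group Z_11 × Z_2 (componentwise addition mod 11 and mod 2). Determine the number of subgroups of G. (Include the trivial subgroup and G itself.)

4

|G| = 22, so by Lagrange every subgroup order divides 22. Divisors: 1, 2, 11, 22.
Subgroups by order — order 1: 1; order 2: 1; order 11: 1; order 22: 1.
Total: 1 + 1 + 1 + 1 = 4.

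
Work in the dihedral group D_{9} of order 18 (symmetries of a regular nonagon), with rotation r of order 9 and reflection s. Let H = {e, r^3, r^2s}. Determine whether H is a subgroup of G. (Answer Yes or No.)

No

r^3 ∈ H but its inverse r^6 ∉ H, so H is not a subgroup.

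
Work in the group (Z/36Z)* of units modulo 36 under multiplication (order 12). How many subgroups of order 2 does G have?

|G| = 12 and 2 | 12, so subgroups of order 2 are possible by Lagrange.
The subgroups of order 2 are: {1, 17}; {1, 19}; {1, 35}.
So G has 3 subgroups of order 2.

3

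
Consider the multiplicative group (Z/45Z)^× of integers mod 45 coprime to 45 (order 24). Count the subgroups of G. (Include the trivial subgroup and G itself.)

16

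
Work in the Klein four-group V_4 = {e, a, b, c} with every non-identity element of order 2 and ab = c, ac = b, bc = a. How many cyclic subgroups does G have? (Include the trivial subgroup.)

4

Each element a generates a cyclic subgroup ⟨a⟩; distinct elements may generate the same one (a cyclic group of order d has φ(d) generators).
Cyclic subgroups by order — order 1: 1; order 2: 3.
Total: 4.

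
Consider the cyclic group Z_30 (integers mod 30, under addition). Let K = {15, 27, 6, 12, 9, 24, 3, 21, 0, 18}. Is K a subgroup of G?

|K| = 10 divides |G| = 30, consistent with Lagrange.
K contains the identity, every element's inverse is in K, and K is closed under +: it is a subgroup.
In fact K = ⟨3⟩.

Yes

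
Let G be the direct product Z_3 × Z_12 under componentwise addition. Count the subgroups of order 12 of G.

4

|G| = 36 and 12 | 36, so subgroups of order 12 are possible by Lagrange.
The subgroups of order 12 are: {(0,0), (0,1), (0,2), (0,3), (0,4), (0,5), (0,6), (0,7), (0,8), (0,9), (0,10), (0,11)}; {(0,0), (0,3), (0,6), (0,9), (1,0), (1,3), (1,6), (1,9), (2,0), (2,3), (2,6), (2,9)}; {(0,0), (0,3), (0,6), (0,9), (1,1), (1,4), (1,7), (1,10), (2,2), (2,5), (2,8), (2,11)}; {(0,0), (0,3), (0,6), (0,9), (1,2), (1,5), (1,8), (1,11), (2,1), (2,4), (2,7), (2,10)}.
So G has 4 subgroups of order 12.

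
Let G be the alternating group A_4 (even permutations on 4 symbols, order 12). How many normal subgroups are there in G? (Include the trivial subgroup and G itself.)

G has 10 subgroups. Checking conjugation-invariance by order — order 1: 1/1 normal; order 2: 0/3 normal; order 3: 0/4 normal; order 4: 1/1 normal; order 12: 1/1 normal.
Total normal subgroups: 3.

3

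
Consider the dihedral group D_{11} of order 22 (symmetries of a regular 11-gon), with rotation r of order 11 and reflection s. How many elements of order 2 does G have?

Enumerating element orders in G gives 11 elements of order 2.

11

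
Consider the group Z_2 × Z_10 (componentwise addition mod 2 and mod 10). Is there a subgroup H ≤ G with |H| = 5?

Yes

5 | 20. A subgroup of order 5 is {(0,0), (0,2), (0,4), (0,6), (0,8)}.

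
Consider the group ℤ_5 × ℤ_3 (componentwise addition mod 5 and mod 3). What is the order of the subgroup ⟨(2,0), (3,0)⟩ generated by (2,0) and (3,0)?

|⟨(2,0)⟩| = 5 and |⟨(3,0)⟩| = 5, so |H| is a multiple of lcm(5, 5) = 5 and divides |G| = 15.
Closing under the operation: H = {(0,0), (1,0), (2,0), (3,0), (4,0)}, so |H| = 5.

5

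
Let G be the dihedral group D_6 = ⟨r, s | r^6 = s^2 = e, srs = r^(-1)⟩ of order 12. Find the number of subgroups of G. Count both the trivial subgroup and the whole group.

16

|G| = 12, so by Lagrange every subgroup order divides 12. Divisors: 1, 2, 3, 4, 6, 12.
Subgroups by order — order 1: 1; order 2: 7; order 3: 1; order 4: 3; order 6: 3; order 12: 1.
Total: 1 + 7 + 1 + 3 + 3 + 1 = 16.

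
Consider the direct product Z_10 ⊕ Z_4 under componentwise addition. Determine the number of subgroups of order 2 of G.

|G| = 40 and 2 | 40, so subgroups of order 2 are possible by Lagrange.
The subgroups of order 2 are: {(0,0), (0,2)}; {(0,0), (5,0)}; {(0,0), (5,2)}.
So G has 3 subgroups of order 2.

3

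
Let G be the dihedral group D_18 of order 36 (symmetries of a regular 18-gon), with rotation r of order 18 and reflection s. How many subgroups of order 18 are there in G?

3

|G| = 36 and 18 | 36, so subgroups of order 18 are possible by Lagrange.
The subgroups of order 18 are: {e, r, r^2, r^3, r^4, r^5, r^6, r^7, r^8, r^9, r^10, r^11, r^12, r^13, r^14, r^15, r^16, r^17}; {e, r^2, r^4, r^6, r^8, r^10, r^12, r^14, r^16, s, r^2s, r^4s, r^6s, r^8s, r^10s, r^12s, r^14s, r^16s}; {e, r^2, r^4, r^6, r^8, r^10, r^12, r^14, r^16, rs, r^3s, r^5s, r^7s, r^9s, r^11s, r^13s, r^15s, r^17s}.
So G has 3 subgroups of order 18.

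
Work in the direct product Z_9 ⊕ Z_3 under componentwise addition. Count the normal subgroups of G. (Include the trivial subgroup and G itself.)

G is abelian, so every subgroup is normal.
G has 10 subgroups in total, hence 10 normal subgroups.

10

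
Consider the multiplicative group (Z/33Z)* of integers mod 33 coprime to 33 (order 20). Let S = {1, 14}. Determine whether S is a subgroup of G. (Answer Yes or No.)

No

14 ∈ S but its inverse 26 ∉ S, so S is not a subgroup.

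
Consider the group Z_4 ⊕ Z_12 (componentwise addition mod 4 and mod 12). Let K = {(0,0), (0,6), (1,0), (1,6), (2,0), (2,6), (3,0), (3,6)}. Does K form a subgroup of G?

Yes

|K| = 8 divides |G| = 48, consistent with Lagrange.
K contains the identity, every element's inverse is in K, and K is closed under +: it is a subgroup.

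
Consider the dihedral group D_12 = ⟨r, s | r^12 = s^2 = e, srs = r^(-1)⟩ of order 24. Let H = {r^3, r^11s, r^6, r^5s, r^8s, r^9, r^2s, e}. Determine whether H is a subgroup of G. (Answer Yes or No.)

|H| = 8 divides |G| = 24, consistent with Lagrange.
H contains the identity, every element's inverse is in H, and H is closed under ·: it is a subgroup.

Yes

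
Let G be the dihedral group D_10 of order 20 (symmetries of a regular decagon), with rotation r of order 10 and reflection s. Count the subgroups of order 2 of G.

11

|G| = 20 and 2 | 20, so subgroups of order 2 are possible by Lagrange.
The subgroups of order 2 are: {e, r^2s}; {e, r^3s}; {e, r^4s}; {e, r^5}; … (11 in all).
So G has 11 subgroups of order 2.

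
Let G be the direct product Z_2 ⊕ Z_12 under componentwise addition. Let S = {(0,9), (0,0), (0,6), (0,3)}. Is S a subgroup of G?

|S| = 4 divides |G| = 24, consistent with Lagrange.
S contains the identity, every element's inverse is in S, and S is closed under +: it is a subgroup.
In fact S = ⟨(0,3)⟩.

Yes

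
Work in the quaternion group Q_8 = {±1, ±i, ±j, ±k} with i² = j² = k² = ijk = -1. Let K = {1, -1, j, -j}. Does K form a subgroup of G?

|K| = 4 divides |G| = 8, consistent with Lagrange.
K contains the identity, every element's inverse is in K, and K is closed under ·: it is a subgroup.
In fact K = ⟨j⟩.

Yes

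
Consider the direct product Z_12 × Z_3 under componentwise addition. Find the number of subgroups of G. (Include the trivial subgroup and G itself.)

|G| = 36, so by Lagrange every subgroup order divides 36. Divisors: 1, 2, 3, 4, 6, 9, 12, 18, 36.
Subgroups by order — order 1: 1; order 2: 1; order 3: 4; order 4: 1; order 6: 4; order 9: 1; order 12: 4; order 18: 1; order 36: 1.
Total: 1 + 1 + 4 + 1 + 4 + 1 + 4 + 1 + 1 = 18.

18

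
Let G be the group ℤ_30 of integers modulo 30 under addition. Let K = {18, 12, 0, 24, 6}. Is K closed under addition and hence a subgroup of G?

|K| = 5 divides |G| = 30, consistent with Lagrange.
K contains the identity, every element's inverse is in K, and K is closed under +: it is a subgroup.
In fact K = ⟨18⟩.

Yes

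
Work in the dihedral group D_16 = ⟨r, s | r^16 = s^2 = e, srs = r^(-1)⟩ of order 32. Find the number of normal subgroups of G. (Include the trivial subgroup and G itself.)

G has 36 subgroups. Checking conjugation-invariance by order — order 1: 1/1 normal; order 2: 1/17 normal; order 4: 1/9 normal; order 8: 1/5 normal; order 16: 3/3 normal; order 32: 1/1 normal.
Total normal subgroups: 8.

8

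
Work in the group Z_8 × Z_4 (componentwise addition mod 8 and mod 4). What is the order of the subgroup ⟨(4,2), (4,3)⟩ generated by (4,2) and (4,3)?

|⟨(4,2)⟩| = 2 and |⟨(4,3)⟩| = 4, so |H| is a multiple of lcm(2, 4) = 4 and divides |G| = 32.
Closing under the operation: H = {(0,0), (0,1), (0,2), (0,3), (4,0), (4,1), (4,2), (4,3)}, so |H| = 8.

8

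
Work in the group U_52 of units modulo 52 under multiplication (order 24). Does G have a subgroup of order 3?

3 | 24. A subgroup of order 3 is {1, 9, 29}.

Yes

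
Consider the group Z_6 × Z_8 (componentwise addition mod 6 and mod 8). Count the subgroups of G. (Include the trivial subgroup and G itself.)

22

|G| = 48, so by Lagrange every subgroup order divides 48. Divisors: 1, 2, 3, 4, 6, 8, 12, 16, 24, 48.
Subgroups by order — order 1: 1; order 2: 3; order 3: 1; order 4: 3; order 6: 3; order 8: 3; order 12: 3; order 16: 1; order 24: 3; order 48: 1.
Total: 1 + 3 + 1 + 3 + 3 + 3 + 3 + 1 + 3 + 1 = 22.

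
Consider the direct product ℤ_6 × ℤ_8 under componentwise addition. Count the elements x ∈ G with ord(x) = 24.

An element (a,b) has order lcm(ord(a), ord(b)); count pairs with lcm equal to 24.
Enumerating gives 16 such elements.

16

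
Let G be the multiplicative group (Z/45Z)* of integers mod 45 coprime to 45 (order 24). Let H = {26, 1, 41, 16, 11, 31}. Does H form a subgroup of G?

|H| = 6 divides |G| = 24, consistent with Lagrange.
H contains the identity, every element's inverse is in H, and H is closed under ·: it is a subgroup.
In fact H = ⟨41⟩.

Yes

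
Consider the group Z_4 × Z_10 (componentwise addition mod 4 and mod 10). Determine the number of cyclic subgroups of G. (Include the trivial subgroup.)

12

Each element a generates a cyclic subgroup ⟨a⟩; distinct elements may generate the same one (a cyclic group of order d has φ(d) generators).
Cyclic subgroups by order — order 1: 1; order 2: 3; order 4: 2; order 5: 1; order 10: 3; order 20: 2.
Total: 12.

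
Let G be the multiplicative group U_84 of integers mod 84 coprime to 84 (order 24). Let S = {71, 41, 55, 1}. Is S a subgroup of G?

|S| = 4 divides |G| = 24, consistent with Lagrange.
S contains the identity, every element's inverse is in S, and S is closed under ·: it is a subgroup.

Yes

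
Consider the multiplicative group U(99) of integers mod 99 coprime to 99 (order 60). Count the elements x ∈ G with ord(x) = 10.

Enumerating element orders in G gives 12 elements of order 10.

12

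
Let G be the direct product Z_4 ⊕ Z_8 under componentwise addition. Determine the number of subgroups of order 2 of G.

|G| = 32 and 2 | 32, so subgroups of order 2 are possible by Lagrange.
The subgroups of order 2 are: {(0,0), (0,4)}; {(0,0), (2,0)}; {(0,0), (2,4)}.
So G has 3 subgroups of order 2.

3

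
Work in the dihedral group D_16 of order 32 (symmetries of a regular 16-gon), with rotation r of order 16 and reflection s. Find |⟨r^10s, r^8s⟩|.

16

|⟨r^10s⟩| = 2 and |⟨r^8s⟩| = 2, so |H| is a multiple of lcm(2, 2) = 2 and divides |G| = 32.
Closing under the operation: H = {e, r^2, r^4, r^6, r^8, r^10, r^12, r^14, s, r^2s, r^4s, r^6s, r^8s, r^10s, r^12s, r^14s}, so |H| = 16.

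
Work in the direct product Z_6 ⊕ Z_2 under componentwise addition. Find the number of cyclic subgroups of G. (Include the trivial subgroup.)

8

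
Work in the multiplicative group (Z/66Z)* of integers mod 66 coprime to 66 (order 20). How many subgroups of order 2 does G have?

|G| = 20 and 2 | 20, so subgroups of order 2 are possible by Lagrange.
The subgroups of order 2 are: {1, 23}; {1, 43}; {1, 65}.
So G has 3 subgroups of order 2.

3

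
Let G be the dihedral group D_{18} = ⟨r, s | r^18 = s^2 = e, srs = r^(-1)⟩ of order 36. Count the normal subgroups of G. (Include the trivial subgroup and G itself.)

G has 45 subgroups. Checking conjugation-invariance by order — order 1: 1/1 normal; order 2: 1/19 normal; order 3: 1/1 normal; order 4: 0/9 normal; order 6: 1/7 normal; order 9: 1/1 normal; order 12: 0/3 normal; order 18: 3/3 normal; order 36: 1/1 normal.
Total normal subgroups: 9.

9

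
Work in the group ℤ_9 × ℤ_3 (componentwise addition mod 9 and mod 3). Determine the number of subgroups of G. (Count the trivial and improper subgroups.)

|G| = 27, so by Lagrange every subgroup order divides 27. Divisors: 1, 3, 9, 27.
Subgroups by order — order 1: 1; order 3: 4; order 9: 4; order 27: 1.
Total: 1 + 4 + 4 + 1 = 10.

10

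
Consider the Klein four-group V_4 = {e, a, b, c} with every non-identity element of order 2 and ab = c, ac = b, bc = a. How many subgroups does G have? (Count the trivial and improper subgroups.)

|G| = 4, so by Lagrange every subgroup order divides 4. Divisors: 1, 2, 4.
Subgroups by order — order 1: 1; order 2: 3; order 4: 1.
Total: 1 + 3 + 1 = 5.

5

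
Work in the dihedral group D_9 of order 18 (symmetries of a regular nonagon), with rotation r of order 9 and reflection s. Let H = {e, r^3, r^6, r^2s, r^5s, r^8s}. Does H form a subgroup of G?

Yes

|H| = 6 divides |G| = 18, consistent with Lagrange.
H contains the identity, every element's inverse is in H, and H is closed under ·: it is a subgroup.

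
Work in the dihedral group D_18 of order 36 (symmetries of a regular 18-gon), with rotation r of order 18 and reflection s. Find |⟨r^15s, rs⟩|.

|⟨r^15s⟩| = 2 and |⟨rs⟩| = 2, so |H| is a multiple of lcm(2, 2) = 2 and divides |G| = 36.
Closing under the operation: H = {e, r^2, r^4, r^6, r^8, r^10, r^12, r^14, r^16, rs, r^3s, r^5s, r^7s, r^9s, r^11s, r^13s, r^15s, r^17s}, so |H| = 18.

18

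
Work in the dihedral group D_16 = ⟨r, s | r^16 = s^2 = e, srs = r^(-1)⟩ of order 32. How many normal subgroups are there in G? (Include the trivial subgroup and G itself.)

8

G has 36 subgroups. Checking conjugation-invariance by order — order 1: 1/1 normal; order 2: 1/17 normal; order 4: 1/9 normal; order 8: 1/5 normal; order 16: 3/3 normal; order 32: 1/1 normal.
Total normal subgroups: 8.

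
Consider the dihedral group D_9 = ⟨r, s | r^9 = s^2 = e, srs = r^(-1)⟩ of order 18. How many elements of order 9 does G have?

6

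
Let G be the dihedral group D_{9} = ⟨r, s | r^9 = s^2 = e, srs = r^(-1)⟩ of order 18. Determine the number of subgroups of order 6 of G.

3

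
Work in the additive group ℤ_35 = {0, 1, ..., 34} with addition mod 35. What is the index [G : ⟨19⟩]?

1

|⟨19⟩| = 35 and |G| = 35.
By Lagrange, [G : H] = |G|/|H| = 35/35 = 1.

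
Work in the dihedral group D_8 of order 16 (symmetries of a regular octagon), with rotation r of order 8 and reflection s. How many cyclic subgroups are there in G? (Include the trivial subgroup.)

12

Each element a generates a cyclic subgroup ⟨a⟩; distinct elements may generate the same one (a cyclic group of order d has φ(d) generators).
Cyclic subgroups by order — order 1: 1; order 2: 9; order 4: 1; order 8: 1.
Total: 12.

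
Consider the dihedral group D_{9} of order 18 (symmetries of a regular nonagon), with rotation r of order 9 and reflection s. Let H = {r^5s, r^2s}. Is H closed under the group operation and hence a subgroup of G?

No

The identity e ∉ H, so H is not a subgroup.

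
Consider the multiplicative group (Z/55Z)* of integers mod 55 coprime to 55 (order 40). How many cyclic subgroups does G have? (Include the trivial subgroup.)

Group the elements of G by the cyclic subgroup they generate; each cyclic subgroup of order d accounts for φ(d) elements.
Cyclic subgroups by order — order 1: 1; order 2: 3; order 4: 2; order 5: 1; order 10: 3; order 20: 2.
Total: 12.

12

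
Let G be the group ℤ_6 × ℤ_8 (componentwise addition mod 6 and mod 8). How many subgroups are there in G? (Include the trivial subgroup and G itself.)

22

|G| = 48, so by Lagrange every subgroup order divides 48. Divisors: 1, 2, 3, 4, 6, 8, 12, 16, 24, 48.
Subgroups by order — order 1: 1; order 2: 3; order 3: 1; order 4: 3; order 6: 3; order 8: 3; order 12: 3; order 16: 1; order 24: 3; order 48: 1.
Total: 1 + 3 + 1 + 3 + 3 + 3 + 3 + 1 + 3 + 1 = 22.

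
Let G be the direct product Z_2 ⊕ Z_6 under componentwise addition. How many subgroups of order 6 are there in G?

3

|G| = 12 and 6 | 12, so subgroups of order 6 are possible by Lagrange.
The subgroups of order 6 are: {(0,0), (0,1), (0,2), (0,3), (0,4), (0,5)}; {(0,0), (0,2), (0,4), (1,0), (1,2), (1,4)}; {(0,0), (0,2), (0,4), (1,1), (1,3), (1,5)}.
So G has 3 subgroups of order 6.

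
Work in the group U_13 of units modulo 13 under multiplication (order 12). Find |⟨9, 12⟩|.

6

|⟨9⟩| = 3 and |⟨12⟩| = 2, so |H| is a multiple of lcm(3, 2) = 6 and divides |G| = 12.
Closing under the operation: H = {1, 3, 4, 9, 10, 12}, so |H| = 6.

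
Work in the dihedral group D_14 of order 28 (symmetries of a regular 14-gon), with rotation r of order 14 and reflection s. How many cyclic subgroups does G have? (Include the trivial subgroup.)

18

Each element a generates a cyclic subgroup ⟨a⟩; distinct elements may generate the same one (a cyclic group of order d has φ(d) generators).
Cyclic subgroups by order — order 1: 1; order 2: 15; order 7: 1; order 14: 1.
Total: 18.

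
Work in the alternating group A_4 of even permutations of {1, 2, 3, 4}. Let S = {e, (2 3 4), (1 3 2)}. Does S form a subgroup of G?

(1 3 2) ∈ S but its inverse (1 2 3) ∉ S, so S is not a subgroup.

No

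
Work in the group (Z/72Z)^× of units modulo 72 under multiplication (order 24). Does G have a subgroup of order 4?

4 | 24. A subgroup of order 4 is {1, 17, 19, 35}.

Yes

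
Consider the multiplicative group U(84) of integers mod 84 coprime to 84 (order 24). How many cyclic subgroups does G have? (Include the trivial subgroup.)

A cyclic subgroup of order d is generated by each of its φ(d) elements of order d, so the cyclic subgroups of order d number (#elements of order d)/φ(d).
Cyclic subgroups by order — order 1: 1; order 2: 7; order 3: 1; order 6: 7.
Total: 16.

16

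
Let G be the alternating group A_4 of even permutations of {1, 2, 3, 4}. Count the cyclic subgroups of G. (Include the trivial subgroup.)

Each element a generates a cyclic subgroup ⟨a⟩; distinct elements may generate the same one (a cyclic group of order d has φ(d) generators).
Cyclic subgroups by order — order 1: 1; order 2: 3; order 3: 4.
Total: 8.

8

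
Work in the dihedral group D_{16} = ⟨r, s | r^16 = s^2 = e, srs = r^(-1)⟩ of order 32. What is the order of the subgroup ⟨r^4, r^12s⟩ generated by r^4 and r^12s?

|⟨r^4⟩| = 4 and |⟨r^12s⟩| = 2, so |H| is a multiple of lcm(4, 2) = 4 and divides |G| = 32.
Closing under the operation: H = {e, r^4, r^8, r^12, s, r^4s, r^8s, r^12s}, so |H| = 8.

8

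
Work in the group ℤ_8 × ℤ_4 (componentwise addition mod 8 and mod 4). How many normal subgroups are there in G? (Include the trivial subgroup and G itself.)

22

G is abelian, so every subgroup is normal.
G has 22 subgroups in total, hence 22 normal subgroups.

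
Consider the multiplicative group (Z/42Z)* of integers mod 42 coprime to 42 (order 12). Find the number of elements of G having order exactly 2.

The elements of order 2 are: 13, 29, 41.
That's 3.

3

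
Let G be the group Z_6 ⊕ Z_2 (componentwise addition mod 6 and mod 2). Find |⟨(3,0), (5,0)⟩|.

|⟨(3,0)⟩| = 2 and |⟨(5,0)⟩| = 6, so |H| is a multiple of lcm(2, 6) = 6 and divides |G| = 12.
Closing under the operation: H = {(0,0), (1,0), (2,0), (3,0), (4,0), (5,0)}, so |H| = 6.

6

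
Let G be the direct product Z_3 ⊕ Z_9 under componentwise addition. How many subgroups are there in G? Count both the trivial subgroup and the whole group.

10

|G| = 27, so by Lagrange every subgroup order divides 27. Divisors: 1, 3, 9, 27.
Subgroups by order — order 1: 1; order 3: 4; order 9: 4; order 27: 1.
Total: 1 + 4 + 4 + 1 = 10.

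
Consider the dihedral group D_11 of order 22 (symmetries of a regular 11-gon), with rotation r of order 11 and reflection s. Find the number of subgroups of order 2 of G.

11

|G| = 22 and 2 | 22, so subgroups of order 2 are possible by Lagrange.
The subgroups of order 2 are: {e, r^10s}; {e, r^2s}; {e, r^3s}; {e, r^4s}; … (11 in all).
So G has 11 subgroups of order 2.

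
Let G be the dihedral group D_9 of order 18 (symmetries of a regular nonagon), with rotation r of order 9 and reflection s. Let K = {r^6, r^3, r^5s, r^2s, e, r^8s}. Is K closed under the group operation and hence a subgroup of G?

|K| = 6 divides |G| = 18, consistent with Lagrange.
K contains the identity, every element's inverse is in K, and K is closed under ·: it is a subgroup.

Yes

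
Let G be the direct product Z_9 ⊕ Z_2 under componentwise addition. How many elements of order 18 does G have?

6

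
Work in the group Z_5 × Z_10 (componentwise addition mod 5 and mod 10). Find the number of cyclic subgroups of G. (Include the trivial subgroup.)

A cyclic subgroup of order d is generated by each of its φ(d) elements of order d, so the cyclic subgroups of order d number (#elements of order d)/φ(d).
Cyclic subgroups by order — order 1: 1; order 2: 1; order 5: 6; order 10: 6.
Total: 14.

14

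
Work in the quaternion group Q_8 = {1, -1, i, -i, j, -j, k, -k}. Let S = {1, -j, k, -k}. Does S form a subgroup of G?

No

-j ∈ S but its inverse j ∉ S, so S is not a subgroup.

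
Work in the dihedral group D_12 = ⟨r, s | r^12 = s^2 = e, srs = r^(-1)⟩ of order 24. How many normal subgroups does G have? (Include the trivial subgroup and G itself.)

9

G has 34 subgroups. Checking conjugation-invariance by order — order 1: 1/1 normal; order 2: 1/13 normal; order 3: 1/1 normal; order 4: 1/7 normal; order 6: 1/5 normal; order 8: 0/3 normal; order 12: 3/3 normal; order 24: 1/1 normal.
Total normal subgroups: 9.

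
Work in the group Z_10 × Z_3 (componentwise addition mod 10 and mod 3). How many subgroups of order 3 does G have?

|G| = 30 and 3 | 30, so subgroups of order 3 are possible by Lagrange.
The subgroups of order 3 are: {(0,0), (0,1), (0,2)}.
So G has 1 subgroup of order 3.

1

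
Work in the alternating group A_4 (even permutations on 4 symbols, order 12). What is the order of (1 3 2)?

3

Computing powers of (1 3 2): the smallest k with ((1 3 2))^k = e is k = 3.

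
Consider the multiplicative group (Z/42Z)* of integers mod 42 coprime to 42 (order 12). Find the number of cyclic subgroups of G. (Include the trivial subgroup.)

8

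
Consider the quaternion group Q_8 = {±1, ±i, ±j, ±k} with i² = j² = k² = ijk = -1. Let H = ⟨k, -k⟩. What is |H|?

|⟨k⟩| = 4 and |⟨-k⟩| = 4, so |H| is a multiple of lcm(4, 4) = 4 and divides |G| = 8.
Closing under the operation: H = {1, -1, k, -k}, so |H| = 4.

4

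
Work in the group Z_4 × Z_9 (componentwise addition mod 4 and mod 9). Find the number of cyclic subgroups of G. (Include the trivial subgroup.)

9

Each element a generates a cyclic subgroup ⟨a⟩; distinct elements may generate the same one (a cyclic group of order d has φ(d) generators).
Cyclic subgroups by order — order 1: 1; order 2: 1; order 3: 1; order 4: 1; order 6: 1; order 9: 1; order 12: 1; order 18: 1; order 36: 1.
Total: 9.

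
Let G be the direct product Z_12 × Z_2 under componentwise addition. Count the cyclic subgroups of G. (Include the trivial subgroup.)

12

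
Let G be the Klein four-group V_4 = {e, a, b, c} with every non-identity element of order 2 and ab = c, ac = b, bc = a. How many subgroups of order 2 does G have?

3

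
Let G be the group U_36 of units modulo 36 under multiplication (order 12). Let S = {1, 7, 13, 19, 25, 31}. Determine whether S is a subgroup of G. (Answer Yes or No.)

Yes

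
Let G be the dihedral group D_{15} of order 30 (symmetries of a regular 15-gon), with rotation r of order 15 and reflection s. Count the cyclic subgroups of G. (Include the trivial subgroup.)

Each element a generates a cyclic subgroup ⟨a⟩; distinct elements may generate the same one (a cyclic group of order d has φ(d) generators).
Cyclic subgroups by order — order 1: 1; order 2: 15; order 3: 1; order 5: 1; order 15: 1.
Total: 19.

19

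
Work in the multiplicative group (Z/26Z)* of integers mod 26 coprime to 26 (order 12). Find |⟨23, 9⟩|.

|⟨23⟩| = 6 and |⟨9⟩| = 3, so |H| is a multiple of lcm(6, 3) = 6 and divides |G| = 12.
Closing under the operation: H = {1, 3, 9, 17, 23, 25}, so |H| = 6.

6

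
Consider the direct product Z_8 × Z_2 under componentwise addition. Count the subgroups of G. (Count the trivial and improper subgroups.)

|G| = 16, so by Lagrange every subgroup order divides 16. Divisors: 1, 2, 4, 8, 16.
Subgroups by order — order 1: 1; order 2: 3; order 4: 3; order 8: 3; order 16: 1.
Total: 1 + 3 + 3 + 3 + 1 = 11.

11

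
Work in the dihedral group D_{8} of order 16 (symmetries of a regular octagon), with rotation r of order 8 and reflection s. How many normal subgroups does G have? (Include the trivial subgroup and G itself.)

G has 19 subgroups. Checking conjugation-invariance by order — order 1: 1/1 normal; order 2: 1/9 normal; order 4: 1/5 normal; order 8: 3/3 normal; order 16: 1/1 normal.
Total normal subgroups: 7.

7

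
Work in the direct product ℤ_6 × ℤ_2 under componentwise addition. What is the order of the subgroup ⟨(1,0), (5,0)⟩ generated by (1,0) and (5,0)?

6

|⟨(1,0)⟩| = 6 and |⟨(5,0)⟩| = 6, so |H| is a multiple of lcm(6, 6) = 6 and divides |G| = 12.
Closing under the operation: H = {(0,0), (1,0), (2,0), (3,0), (4,0), (5,0)}, so |H| = 6.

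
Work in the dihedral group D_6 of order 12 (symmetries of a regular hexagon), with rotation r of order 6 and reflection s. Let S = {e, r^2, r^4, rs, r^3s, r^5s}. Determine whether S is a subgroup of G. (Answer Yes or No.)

Yes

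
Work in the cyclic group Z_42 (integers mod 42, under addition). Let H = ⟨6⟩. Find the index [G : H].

6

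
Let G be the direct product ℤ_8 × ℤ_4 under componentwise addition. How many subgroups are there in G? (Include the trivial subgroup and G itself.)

|G| = 32, so by Lagrange every subgroup order divides 32. Divisors: 1, 2, 4, 8, 16, 32.
Subgroups by order — order 1: 1; order 2: 3; order 4: 7; order 8: 7; order 16: 3; order 32: 1.
Total: 1 + 3 + 7 + 7 + 3 + 1 = 22.

22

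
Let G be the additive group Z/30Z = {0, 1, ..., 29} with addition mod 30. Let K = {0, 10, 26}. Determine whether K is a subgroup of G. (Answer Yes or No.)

No

10 ∈ K but its inverse 20 ∉ K, so K is not a subgroup.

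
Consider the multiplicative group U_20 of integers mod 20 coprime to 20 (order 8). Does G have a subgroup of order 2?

Yes

2 | 8. A subgroup of order 2 is {1, 11}.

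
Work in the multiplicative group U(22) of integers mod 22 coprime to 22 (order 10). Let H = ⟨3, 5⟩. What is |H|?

5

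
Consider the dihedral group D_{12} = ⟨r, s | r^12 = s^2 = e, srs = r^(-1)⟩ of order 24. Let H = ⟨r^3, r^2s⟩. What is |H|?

|⟨r^3⟩| = 4 and |⟨r^2s⟩| = 2, so |H| is a multiple of lcm(4, 2) = 4 and divides |G| = 24.
Closing under the operation: H = {e, r^3, r^6, r^9, r^2s, r^5s, r^8s, r^11s}, so |H| = 8.

8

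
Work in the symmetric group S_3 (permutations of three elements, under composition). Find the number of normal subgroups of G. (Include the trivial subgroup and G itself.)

G has 6 subgroups. Checking conjugation-invariance by order — order 1: 1/1 normal; order 2: 0/3 normal; order 3: 1/1 normal; order 6: 1/1 normal.
Total normal subgroups: 3.

3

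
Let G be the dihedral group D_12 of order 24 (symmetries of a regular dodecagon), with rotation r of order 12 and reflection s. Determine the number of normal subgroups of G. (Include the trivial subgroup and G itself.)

9

G has 34 subgroups. Checking conjugation-invariance by order — order 1: 1/1 normal; order 2: 1/13 normal; order 3: 1/1 normal; order 4: 1/7 normal; order 6: 1/5 normal; order 8: 0/3 normal; order 12: 3/3 normal; order 24: 1/1 normal.
Total normal subgroups: 9.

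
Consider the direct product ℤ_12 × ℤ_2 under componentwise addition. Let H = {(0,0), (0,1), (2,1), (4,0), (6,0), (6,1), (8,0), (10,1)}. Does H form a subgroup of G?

No

Closure fails: (0,1) + (4,0) = (4,1) ∉ H. So H is not a subgroup.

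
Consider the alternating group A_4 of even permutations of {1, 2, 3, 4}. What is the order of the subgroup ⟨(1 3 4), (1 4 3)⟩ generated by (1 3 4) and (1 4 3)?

3

|⟨(1 3 4)⟩| = 3 and |⟨(1 4 3)⟩| = 3, so |H| is a multiple of lcm(3, 3) = 3 and divides |G| = 12.
Closing under the operation: H = {e, (1 3 4), (1 4 3)}, so |H| = 3.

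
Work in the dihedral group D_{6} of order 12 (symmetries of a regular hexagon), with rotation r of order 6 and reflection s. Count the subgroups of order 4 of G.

|G| = 12 and 4 | 12, so subgroups of order 4 are possible by Lagrange.
The subgroups of order 4 are: {e, r^3, r^2s, r^5s}; {e, r^3, s, r^3s}; {e, r^3, rs, r^4s}.
So G has 3 subgroups of order 4.

3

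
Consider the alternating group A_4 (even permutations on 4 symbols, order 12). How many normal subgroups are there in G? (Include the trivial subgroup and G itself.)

3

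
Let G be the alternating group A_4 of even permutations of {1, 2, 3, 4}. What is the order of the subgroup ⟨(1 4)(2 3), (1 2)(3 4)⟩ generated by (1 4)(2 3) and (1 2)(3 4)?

4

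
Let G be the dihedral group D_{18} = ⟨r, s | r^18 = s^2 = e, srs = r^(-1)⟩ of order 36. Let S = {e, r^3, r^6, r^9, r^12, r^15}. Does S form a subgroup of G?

|S| = 6 divides |G| = 36, consistent with Lagrange.
S contains the identity, every element's inverse is in S, and S is closed under ·: it is a subgroup.
In fact S = ⟨r^15⟩.

Yes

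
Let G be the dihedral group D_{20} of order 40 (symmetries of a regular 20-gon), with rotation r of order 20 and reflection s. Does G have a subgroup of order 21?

21 does not divide |G| = 40, so by Lagrange no subgroup of order 21 exists.

No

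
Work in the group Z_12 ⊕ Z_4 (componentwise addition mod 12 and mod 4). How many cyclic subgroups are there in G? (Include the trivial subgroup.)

Group the elements of G by the cyclic subgroup they generate; each cyclic subgroup of order d accounts for φ(d) elements.
Cyclic subgroups by order — order 1: 1; order 2: 3; order 3: 1; order 4: 6; order 6: 3; order 12: 6.
Total: 20.

20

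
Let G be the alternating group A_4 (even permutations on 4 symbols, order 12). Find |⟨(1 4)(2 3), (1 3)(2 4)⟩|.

4

|⟨(1 4)(2 3)⟩| = 2 and |⟨(1 3)(2 4)⟩| = 2, so |H| is a multiple of lcm(2, 2) = 2 and divides |G| = 12.
Closing under the operation: H = {e, (1 2)(3 4), (1 3)(2 4), (1 4)(2 3)}, so |H| = 4.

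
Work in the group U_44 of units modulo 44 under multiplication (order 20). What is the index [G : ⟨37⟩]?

4

|⟨37⟩| = 5 and |G| = 20.
By Lagrange, [G : H] = |G|/|H| = 20/5 = 4.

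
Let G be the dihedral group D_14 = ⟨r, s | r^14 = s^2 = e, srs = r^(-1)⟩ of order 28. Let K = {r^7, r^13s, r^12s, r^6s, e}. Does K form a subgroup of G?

|K| = 5 does not divide |G| = 28, so by Lagrange K is not a subgroup.

No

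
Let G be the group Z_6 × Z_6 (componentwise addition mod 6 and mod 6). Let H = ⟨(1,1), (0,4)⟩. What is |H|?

|⟨(1,1)⟩| = 6 and |⟨(0,4)⟩| = 3, so |H| is a multiple of lcm(6, 3) = 6 and divides |G| = 36.
Closing under the operation: H = {(0,0), (0,2), (0,4), (1,1), (1,3), (1,5), (2,0), (2,2), (2,4), (3,1), (3,3), (3,5), (4,0), (4,2), (4,4), (5,1), (5,3), (5,5)}, so |H| = 18.

18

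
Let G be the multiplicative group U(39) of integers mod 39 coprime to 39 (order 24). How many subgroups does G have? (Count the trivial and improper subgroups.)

16

|G| = 24, so by Lagrange every subgroup order divides 24. Divisors: 1, 2, 3, 4, 6, 8, 12, 24.
Subgroups by order — order 1: 1; order 2: 3; order 3: 1; order 4: 3; order 6: 3; order 8: 1; order 12: 3; order 24: 1.
Total: 1 + 3 + 1 + 3 + 3 + 1 + 3 + 1 = 16.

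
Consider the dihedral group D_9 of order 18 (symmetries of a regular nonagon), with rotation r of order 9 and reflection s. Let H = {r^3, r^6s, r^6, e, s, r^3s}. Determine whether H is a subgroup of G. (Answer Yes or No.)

Yes

|H| = 6 divides |G| = 18, consistent with Lagrange.
H contains the identity, every element's inverse is in H, and H is closed under ·: it is a subgroup.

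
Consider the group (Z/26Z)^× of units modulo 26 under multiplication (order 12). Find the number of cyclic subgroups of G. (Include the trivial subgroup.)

Group the elements of G by the cyclic subgroup they generate; each cyclic subgroup of order d accounts for φ(d) elements.
Cyclic subgroups by order — order 1: 1; order 2: 1; order 3: 1; order 4: 1; order 6: 1; order 12: 1.
Total: 6.

6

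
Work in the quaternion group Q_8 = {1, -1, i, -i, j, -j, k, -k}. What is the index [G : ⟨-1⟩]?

|⟨-1⟩| = 2 and |G| = 8.
By Lagrange, [G : H] = |G|/|H| = 8/2 = 4.

4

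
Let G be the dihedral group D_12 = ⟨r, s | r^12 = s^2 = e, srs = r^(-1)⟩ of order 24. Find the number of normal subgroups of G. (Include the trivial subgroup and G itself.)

G has 34 subgroups. Checking conjugation-invariance by order — order 1: 1/1 normal; order 2: 1/13 normal; order 3: 1/1 normal; order 4: 1/7 normal; order 6: 1/5 normal; order 8: 0/3 normal; order 12: 3/3 normal; order 24: 1/1 normal.
Total normal subgroups: 9.

9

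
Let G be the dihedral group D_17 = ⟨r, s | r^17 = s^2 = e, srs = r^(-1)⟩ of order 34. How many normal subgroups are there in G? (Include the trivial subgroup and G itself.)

3

G has 20 subgroups. Checking conjugation-invariance by order — order 1: 1/1 normal; order 2: 0/17 normal; order 17: 1/1 normal; order 34: 1/1 normal.
Total normal subgroups: 3.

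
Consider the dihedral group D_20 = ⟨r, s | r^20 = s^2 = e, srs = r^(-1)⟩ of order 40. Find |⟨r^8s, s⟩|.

|⟨r^8s⟩| = 2 and |⟨s⟩| = 2, so |H| is a multiple of lcm(2, 2) = 2 and divides |G| = 40.
Closing under the operation: H = {e, r^4, r^8, r^12, r^16, s, r^4s, r^8s, r^12s, r^16s}, so |H| = 10.

10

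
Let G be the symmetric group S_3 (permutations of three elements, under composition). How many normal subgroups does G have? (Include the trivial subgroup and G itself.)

3

G has 6 subgroups. Checking conjugation-invariance by order — order 1: 1/1 normal; order 2: 0/3 normal; order 3: 1/1 normal; order 6: 1/1 normal.
Total normal subgroups: 3.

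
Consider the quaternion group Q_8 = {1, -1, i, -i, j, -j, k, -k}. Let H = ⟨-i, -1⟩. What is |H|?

4

|⟨-i⟩| = 4 and |⟨-1⟩| = 2, so |H| is a multiple of lcm(4, 2) = 4 and divides |G| = 8.
Closing under the operation: H = {1, -1, i, -i}, so |H| = 4.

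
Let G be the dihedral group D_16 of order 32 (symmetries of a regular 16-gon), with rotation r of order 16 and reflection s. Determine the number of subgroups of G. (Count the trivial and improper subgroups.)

|G| = 32, so by Lagrange every subgroup order divides 32. Divisors: 1, 2, 4, 8, 16, 32.
Subgroups by order — order 1: 1; order 2: 17; order 4: 9; order 8: 5; order 16: 3; order 32: 1.
Total: 1 + 17 + 9 + 5 + 3 + 1 = 36.

36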